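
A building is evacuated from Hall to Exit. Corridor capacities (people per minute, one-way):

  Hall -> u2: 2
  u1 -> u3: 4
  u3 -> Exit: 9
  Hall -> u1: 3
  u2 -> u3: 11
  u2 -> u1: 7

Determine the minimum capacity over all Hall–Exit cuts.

5

Augment Hall→u1→u3→Exit: bottleneck 3, flow now 3.
Augment Hall→u2→u3→Exit: bottleneck 2, flow now 5.
No augmenting path remains; maximum flow = 5.
By max-flow min-cut, the minimum cut capacity equals the max flow.
In the residual graph, reachable from Hall: {Hall}.
Min-cut edges: Hall→u1 (3), Hall→u2 (2); capacity 3 + 2 = 5.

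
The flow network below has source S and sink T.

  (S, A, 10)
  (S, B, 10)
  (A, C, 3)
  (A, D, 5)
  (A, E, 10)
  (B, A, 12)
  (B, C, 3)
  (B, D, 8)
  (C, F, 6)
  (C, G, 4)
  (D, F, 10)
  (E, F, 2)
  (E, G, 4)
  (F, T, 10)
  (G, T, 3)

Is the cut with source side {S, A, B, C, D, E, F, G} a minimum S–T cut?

Given cut capacity: 10 + 3 = 13.
Augment S→A→C→F→T: bottleneck 3, flow now 3.
Augment S→A→D→F→T: bottleneck 5, flow now 8.
Augment S→A→E→F→T: bottleneck 2, flow now 10.
Augment S→B→C→G→T: bottleneck 3, flow now 13.
No augmenting path remains; maximum flow = 13.
Cut capacity 13 equals the max flow, so it is a minimum cut.

Yes — it is a minimum cut (capacity 13).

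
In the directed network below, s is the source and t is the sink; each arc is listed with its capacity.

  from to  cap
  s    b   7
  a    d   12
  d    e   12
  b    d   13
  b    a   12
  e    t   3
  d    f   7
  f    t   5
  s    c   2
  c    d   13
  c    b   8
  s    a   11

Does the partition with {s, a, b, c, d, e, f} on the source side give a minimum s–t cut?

Given cut capacity: 3 + 5 = 8.
Augment s→a→d→e→t: bottleneck 3, flow now 3.
Augment s→a→d→f→t: bottleneck 5, flow now 8.
No augmenting path remains; maximum flow = 8.
Cut capacity 8 equals the max flow, so it is a minimum cut.

Yes — it is a minimum cut (capacity 8).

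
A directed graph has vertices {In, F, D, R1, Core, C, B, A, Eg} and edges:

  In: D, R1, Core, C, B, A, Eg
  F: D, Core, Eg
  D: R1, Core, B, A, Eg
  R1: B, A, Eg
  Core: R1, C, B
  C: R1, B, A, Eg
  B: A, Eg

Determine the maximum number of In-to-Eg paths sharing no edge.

Assign every edge capacity 1; by Menger, the answer equals the max flow.
Path In→Eg (+1); total 1.
Path In→D→Eg (+1); total 2.
Path In→R1→Eg (+1); total 3.
Path In→C→Eg (+1); total 4.
Path In→B→Eg (+1); total 5.
No residual In→Eg path; max flow = 5.
Certifying cut of size 5: {B→Eg, C→Eg, In→D, In→Eg, R1→Eg}.

5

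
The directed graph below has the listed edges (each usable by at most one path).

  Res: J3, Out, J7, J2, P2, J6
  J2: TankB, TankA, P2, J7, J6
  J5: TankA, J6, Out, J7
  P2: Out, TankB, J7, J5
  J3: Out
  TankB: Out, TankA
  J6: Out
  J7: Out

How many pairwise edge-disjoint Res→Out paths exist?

Assign every edge capacity 1; by Menger, the answer equals the max flow.
Path Res→Out (+1); total 1.
Path Res→P2→Out (+1); total 2.
Path Res→J3→Out (+1); total 3.
Path Res→J6→Out (+1); total 4.
Path Res→J7→Out (+1); total 5.
Path Res→J2→TankB→Out (+1); total 6.
No residual Res→Out path; max flow = 6.
Certifying cut of size 6: {Res→J2, Res→J3, Res→J6, Res→J7, Res→Out, Res→P2}.

6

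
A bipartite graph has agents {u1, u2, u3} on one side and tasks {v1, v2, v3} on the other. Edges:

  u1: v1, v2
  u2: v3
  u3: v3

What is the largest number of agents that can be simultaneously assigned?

Unit-capacity flow: source→left, listed edges, right→sink; max matching = max flow.
Augmenting path u1→v1 (+1); matched 1.
Augmenting path u2→v3 (+1); matched 2.
No augmenting path remains; maximum matching = 2.
König certificate: {u1, v3} is a vertex cover of size 2 (every listed pair touches it), so no matching can be larger.

2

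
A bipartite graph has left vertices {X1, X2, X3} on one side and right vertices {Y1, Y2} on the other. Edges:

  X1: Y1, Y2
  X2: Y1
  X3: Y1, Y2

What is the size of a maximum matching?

Unit-capacity flow: source→left, listed edges, right→sink; max matching = max flow.
Augmenting path X1→Y1 (+1); matched 1.
Augmenting path X3→Y2 (+1); matched 2.
No augmenting path remains; maximum matching = 2.
König certificate: {Y1, Y2} is a vertex cover of size 2 (every listed pair touches it), so no matching can be larger.

2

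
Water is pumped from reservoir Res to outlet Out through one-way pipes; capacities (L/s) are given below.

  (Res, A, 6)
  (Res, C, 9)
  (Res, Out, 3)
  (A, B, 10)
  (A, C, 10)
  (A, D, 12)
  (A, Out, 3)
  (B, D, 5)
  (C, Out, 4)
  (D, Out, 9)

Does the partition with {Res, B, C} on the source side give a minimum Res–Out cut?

Given cut capacity: 6 + 3 + 5 + 4 = 18.
Augment Res→Out: bottleneck 3, flow now 3.
Augment Res→A→Out: bottleneck 3, flow now 6.
Augment Res→C→Out: bottleneck 4, flow now 10.
Augment Res→A→D→Out: bottleneck 3, flow now 13.
No augmenting path remains; maximum flow = 13.
In the residual graph, reachable from Res: {Res, C}.
Min-cut edges: Res→A (6), Res→Out (3), C→Out (4); capacity 6 + 3 + 4 = 13.
Cut capacity 18 exceeds the max flow 13, so it is not minimum.

No — its capacity is 18, but the minimum cut has capacity 13.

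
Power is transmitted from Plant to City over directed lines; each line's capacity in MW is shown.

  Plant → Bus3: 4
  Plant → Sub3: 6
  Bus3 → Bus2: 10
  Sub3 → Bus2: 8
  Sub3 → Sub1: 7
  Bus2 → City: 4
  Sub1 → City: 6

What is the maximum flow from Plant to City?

10

Augment Plant→Bus3→Bus2→City: bottleneck 4, flow now 4.
Augment Plant→Sub3→Sub1→City: bottleneck 6, flow now 10.
No augmenting path remains; maximum flow = 10.
In the residual graph, reachable from Plant: {Plant}.
Min-cut edges: Plant→Bus3 (4), Plant→Sub3 (6); capacity 4 + 6 = 10.
This cut is saturated, so no flow can exceed 10.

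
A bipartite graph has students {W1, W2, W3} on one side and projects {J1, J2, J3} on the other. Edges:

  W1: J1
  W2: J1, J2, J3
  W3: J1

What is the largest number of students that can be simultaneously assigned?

2

Unit-capacity flow: source→left, listed edges, right→sink; max matching = max flow.
Augmenting path W1→J1 (+1); matched 1.
Augmenting path W2→J2 (+1); matched 2.
No augmenting path remains; maximum matching = 2.
König certificate: {W2, J1} is a vertex cover of size 2 (every listed pair touches it), so no matching can be larger.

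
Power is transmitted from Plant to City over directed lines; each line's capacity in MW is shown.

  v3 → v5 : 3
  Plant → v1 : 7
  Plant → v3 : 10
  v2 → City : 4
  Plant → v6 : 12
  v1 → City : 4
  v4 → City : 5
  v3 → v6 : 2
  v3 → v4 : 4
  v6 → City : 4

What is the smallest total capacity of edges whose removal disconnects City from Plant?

Augment Plant→v1→City: bottleneck 4, flow now 4.
Augment Plant→v6→City: bottleneck 4, flow now 8.
Augment Plant→v3→v4→City: bottleneck 4, flow now 12.
No augmenting path remains; maximum flow = 12.
By max-flow min-cut, the minimum cut capacity equals the max flow.
In the residual graph, reachable from Plant: {Plant, v1, v3, v5, v6}.
Min-cut edges: v1→City (4), v3→v4 (4), v6→City (4); capacity 4 + 4 + 4 = 12.

12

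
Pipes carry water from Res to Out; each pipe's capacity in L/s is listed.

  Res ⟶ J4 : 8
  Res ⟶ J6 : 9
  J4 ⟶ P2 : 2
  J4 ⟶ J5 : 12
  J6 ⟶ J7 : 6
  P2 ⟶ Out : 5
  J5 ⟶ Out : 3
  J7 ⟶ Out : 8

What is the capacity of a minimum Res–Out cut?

11

Augment Res→J4→P2→Out: bottleneck 2, flow now 2.
Augment Res→J4→J5→Out: bottleneck 3, flow now 5.
Augment Res→J6→J7→Out: bottleneck 6, flow now 11.
No augmenting path remains; maximum flow = 11.
By max-flow min-cut, the minimum cut capacity equals the max flow.
In the residual graph, reachable from Res: {Res, J4, J6, J5}.
Min-cut edges: J4→P2 (2), J6→J7 (6), J5→Out (3); capacity 2 + 6 + 3 = 11.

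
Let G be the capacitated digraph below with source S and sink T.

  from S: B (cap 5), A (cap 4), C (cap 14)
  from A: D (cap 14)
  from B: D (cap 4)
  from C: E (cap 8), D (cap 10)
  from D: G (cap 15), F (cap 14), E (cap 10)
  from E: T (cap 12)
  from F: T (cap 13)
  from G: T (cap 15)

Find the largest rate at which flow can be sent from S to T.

22

Augment S→C→E→T: bottleneck 8, flow now 8.
Augment S→A→D→E→T: bottleneck 4, flow now 12.
Augment S→B→D→F→T: bottleneck 4, flow now 16.
Augment S→C→D→F→T: bottleneck 6, flow now 22.
No augmenting path remains; maximum flow = 22.
In the residual graph, reachable from S: {S, B}.
Min-cut edges: S→A (4), S→C (14), B→D (4); capacity 4 + 14 + 4 = 22.
This cut is saturated, so no flow can exceed 22.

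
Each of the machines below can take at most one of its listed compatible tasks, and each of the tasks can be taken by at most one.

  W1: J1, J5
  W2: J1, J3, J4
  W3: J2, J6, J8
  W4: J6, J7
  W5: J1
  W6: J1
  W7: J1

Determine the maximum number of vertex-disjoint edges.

Unit-capacity flow: source→left, listed edges, right→sink; max matching = max flow.
Augmenting path W1→J1 (+1); matched 1.
Augmenting path W2→J3 (+1); matched 2.
Augmenting path W3→J2 (+1); matched 3.
Augmenting path W4→J6 (+1); matched 4.
Augmenting path W5→J1→W1→J5 (+1); matched 5.
No augmenting path remains; maximum matching = 5.
König certificate: {W1, W2, W3, W4, J1} is a vertex cover of size 5 (every listed pair touches it), so no matching can be larger.

5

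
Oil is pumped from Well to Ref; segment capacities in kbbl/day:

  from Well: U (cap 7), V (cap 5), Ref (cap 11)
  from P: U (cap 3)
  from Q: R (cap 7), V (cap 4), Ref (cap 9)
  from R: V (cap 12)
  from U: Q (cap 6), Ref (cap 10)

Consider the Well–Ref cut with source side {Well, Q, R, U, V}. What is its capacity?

30

Edges leaving {Well, Q, R, U, V}: Well→Ref (11), Q→Ref (9), U→Ref (10).
Cut capacity = 11 + 9 + 10 = 30.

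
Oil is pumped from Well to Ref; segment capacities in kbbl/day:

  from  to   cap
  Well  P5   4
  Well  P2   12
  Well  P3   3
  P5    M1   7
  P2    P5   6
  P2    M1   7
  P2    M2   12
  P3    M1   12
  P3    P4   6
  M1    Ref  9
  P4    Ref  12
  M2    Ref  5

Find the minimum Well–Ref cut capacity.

Augment Well→P5→M1→Ref: bottleneck 4, flow now 4.
Augment Well→P2→M1→Ref: bottleneck 5, flow now 9.
Augment Well→P2→M2→Ref: bottleneck 5, flow now 14.
Augment Well→P3→P4→Ref: bottleneck 3, flow now 17.
No augmenting path remains; maximum flow = 17.
By max-flow min-cut, the minimum cut capacity equals the max flow.
In the residual graph, reachable from Well: {Well, P5, P2, M1, M2}.
Min-cut edges: Well→P3 (3), M1→Ref (9), M2→Ref (5); capacity 3 + 9 + 5 = 17.

17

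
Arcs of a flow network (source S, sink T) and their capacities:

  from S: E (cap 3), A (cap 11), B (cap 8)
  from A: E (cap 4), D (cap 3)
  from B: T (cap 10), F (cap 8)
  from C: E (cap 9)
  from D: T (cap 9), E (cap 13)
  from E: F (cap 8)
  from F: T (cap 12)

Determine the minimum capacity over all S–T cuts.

Augment S→B→T: bottleneck 8, flow now 8.
Augment S→A→D→T: bottleneck 3, flow now 11.
Augment S→E→F→T: bottleneck 3, flow now 14.
Augment S→A→E→F→T: bottleneck 4, flow now 18.
No augmenting path remains; maximum flow = 18.
By max-flow min-cut, the minimum cut capacity equals the max flow.
In the residual graph, reachable from S: {S, A}.
Min-cut edges: S→B (8), S→E (3), A→D (3), A→E (4); capacity 8 + 3 + 3 + 4 = 18.

18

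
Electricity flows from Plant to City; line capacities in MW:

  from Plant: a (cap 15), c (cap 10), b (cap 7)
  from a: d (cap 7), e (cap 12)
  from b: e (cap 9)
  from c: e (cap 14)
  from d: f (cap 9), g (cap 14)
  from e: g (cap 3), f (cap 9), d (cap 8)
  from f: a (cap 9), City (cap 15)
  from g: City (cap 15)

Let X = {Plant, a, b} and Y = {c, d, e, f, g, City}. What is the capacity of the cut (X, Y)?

Edges leaving {Plant, a, b}: Plant→c (10), a→d (7), a→e (12), b→e (9).
Cut capacity = 10 + 7 + 12 + 9 = 38.

38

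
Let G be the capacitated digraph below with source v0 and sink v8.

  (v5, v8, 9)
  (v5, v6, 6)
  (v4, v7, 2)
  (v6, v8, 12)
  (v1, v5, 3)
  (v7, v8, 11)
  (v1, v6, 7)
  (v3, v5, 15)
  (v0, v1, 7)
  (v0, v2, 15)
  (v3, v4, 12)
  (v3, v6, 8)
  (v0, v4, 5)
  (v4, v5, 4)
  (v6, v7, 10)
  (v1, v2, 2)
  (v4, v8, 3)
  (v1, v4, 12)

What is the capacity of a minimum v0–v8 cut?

Augment v0→v4→v8: bottleneck 3, flow now 3.
Augment v0→v1→v5→v8: bottleneck 3, flow now 6.
Augment v0→v1→v6→v8: bottleneck 4, flow now 10.
Augment v0→v4→v5→v8: bottleneck 2, flow now 12.
No augmenting path remains; maximum flow = 12.
By max-flow min-cut, the minimum cut capacity equals the max flow.
In the residual graph, reachable from v0: {v0, v2}.
Min-cut edges: v0→v1 (7), v0→v4 (5); capacity 7 + 5 = 12.

12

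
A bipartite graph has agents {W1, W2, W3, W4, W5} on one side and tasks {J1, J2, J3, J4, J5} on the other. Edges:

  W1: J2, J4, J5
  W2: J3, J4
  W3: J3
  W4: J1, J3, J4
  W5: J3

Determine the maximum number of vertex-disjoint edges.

4

Unit-capacity flow: source→left, listed edges, right→sink; max matching = max flow.
Augmenting path W1→J2 (+1); matched 1.
Augmenting path W2→J3 (+1); matched 2.
Augmenting path W4→J1 (+1); matched 3.
Augmenting path W3→J3→W2→J4 (+1); matched 4.
No augmenting path remains; maximum matching = 4.
König certificate: {W1, W2, W4, J3} is a vertex cover of size 4 (every listed pair touches it), so no matching can be larger.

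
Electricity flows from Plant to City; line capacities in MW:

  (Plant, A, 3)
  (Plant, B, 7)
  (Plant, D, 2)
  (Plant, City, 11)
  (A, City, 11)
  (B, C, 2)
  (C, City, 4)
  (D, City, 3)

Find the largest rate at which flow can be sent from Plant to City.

Augment Plant→City: bottleneck 11, flow now 11.
Augment Plant→A→City: bottleneck 3, flow now 14.
Augment Plant→D→City: bottleneck 2, flow now 16.
Augment Plant→B→C→City: bottleneck 2, flow now 18.
No augmenting path remains; maximum flow = 18.
In the residual graph, reachable from Plant: {Plant, B}.
Min-cut edges: Plant→A (3), Plant→D (2), Plant→City (11), B→C (2); capacity 3 + 2 + 11 + 2 = 18.
This cut is saturated, so no flow can exceed 18.

18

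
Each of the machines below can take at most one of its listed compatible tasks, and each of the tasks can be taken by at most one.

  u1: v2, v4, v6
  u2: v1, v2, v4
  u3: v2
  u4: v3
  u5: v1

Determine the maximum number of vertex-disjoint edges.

Unit-capacity flow: source→left, listed edges, right→sink; max matching = max flow.
Augmenting path u1→v2 (+1); matched 1.
Augmenting path u2→v1 (+1); matched 2.
Augmenting path u4→v3 (+1); matched 3.
Augmenting path u3→v2→u1→v4 (+1); matched 4.
Augmenting path u5→v1→u2→v4→u1→v6 (+1); matched 5.
No augmenting path remains; maximum matching = 5.
König certificate: {u1, u2, u3, u4, u5} is a vertex cover of size 5 (every listed pair touches it), so no matching can be larger.

5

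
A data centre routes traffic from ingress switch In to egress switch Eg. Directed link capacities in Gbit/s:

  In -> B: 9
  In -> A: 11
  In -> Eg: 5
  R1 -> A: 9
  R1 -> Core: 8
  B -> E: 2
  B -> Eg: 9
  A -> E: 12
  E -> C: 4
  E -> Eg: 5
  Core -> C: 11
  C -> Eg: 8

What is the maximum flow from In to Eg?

Augment In→Eg: bottleneck 5, flow now 5.
Augment In→B→Eg: bottleneck 9, flow now 14.
Augment In→A→E→Eg: bottleneck 5, flow now 19.
Augment In→A→E→C→Eg: bottleneck 4, flow now 23.
No augmenting path remains; maximum flow = 23.
In the residual graph, reachable from In: {In, A, E}.
Min-cut edges: In→B (9), In→Eg (5), E→C (4), E→Eg (5); capacity 9 + 5 + 4 + 5 = 23.
This cut is saturated, so no flow can exceed 23.

23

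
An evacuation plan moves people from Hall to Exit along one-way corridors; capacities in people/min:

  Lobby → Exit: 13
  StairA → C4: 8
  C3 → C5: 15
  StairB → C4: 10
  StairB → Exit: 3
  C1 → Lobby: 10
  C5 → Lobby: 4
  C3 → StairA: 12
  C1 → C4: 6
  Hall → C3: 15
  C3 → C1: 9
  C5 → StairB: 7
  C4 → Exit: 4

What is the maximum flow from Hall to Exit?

15

Augment Hall→C3→StairA→C4→Exit: bottleneck 4, flow now 4.
Augment Hall→C3→C5→StairB→Exit: bottleneck 3, flow now 7.
Augment Hall→C3→C5→Lobby→Exit: bottleneck 4, flow now 11.
Augment Hall→C3→C1→Lobby→Exit: bottleneck 4, flow now 15.
No augmenting path remains; maximum flow = 15.
In the residual graph, reachable from Hall: {Hall}.
Min-cut edges: Hall→C3 (15); capacity 15 = 15.
This cut is saturated, so no flow can exceed 15.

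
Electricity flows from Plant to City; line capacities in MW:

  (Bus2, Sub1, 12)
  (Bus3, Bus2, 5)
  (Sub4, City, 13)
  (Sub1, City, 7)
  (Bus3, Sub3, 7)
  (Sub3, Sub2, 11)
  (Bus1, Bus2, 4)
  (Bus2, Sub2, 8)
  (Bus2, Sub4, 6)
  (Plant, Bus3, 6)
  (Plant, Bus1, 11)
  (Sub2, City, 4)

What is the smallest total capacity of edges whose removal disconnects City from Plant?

10

Augment Plant→Bus1→Bus2→Sub4→City: bottleneck 4, flow now 4.
Augment Plant→Bus3→Bus2→Sub4→City: bottleneck 2, flow now 6.
Augment Plant→Bus3→Bus2→Sub1→City: bottleneck 3, flow now 9.
Augment Plant→Bus3→Sub3→Sub2→City: bottleneck 1, flow now 10.
No augmenting path remains; maximum flow = 10.
By max-flow min-cut, the minimum cut capacity equals the max flow.
In the residual graph, reachable from Plant: {Plant, Bus1}.
Min-cut edges: Plant→Bus3 (6), Bus1→Bus2 (4); capacity 6 + 4 = 10.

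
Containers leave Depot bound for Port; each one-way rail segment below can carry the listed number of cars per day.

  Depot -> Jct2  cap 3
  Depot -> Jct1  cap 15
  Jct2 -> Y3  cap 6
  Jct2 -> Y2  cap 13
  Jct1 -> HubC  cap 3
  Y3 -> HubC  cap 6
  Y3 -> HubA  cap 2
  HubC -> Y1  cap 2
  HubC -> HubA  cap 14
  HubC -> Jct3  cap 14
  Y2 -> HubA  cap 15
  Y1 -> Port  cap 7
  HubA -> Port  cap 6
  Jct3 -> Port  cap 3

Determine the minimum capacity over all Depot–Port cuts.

Augment Depot→Jct2→Y3→HubA→Port: bottleneck 2, flow now 2.
Augment Depot→Jct2→Y2→HubA→Port: bottleneck 1, flow now 3.
Augment Depot→Jct1→HubC→Y1→Port: bottleneck 2, flow now 5.
Augment Depot→Jct1→HubC→HubA→Port: bottleneck 1, flow now 6.
No augmenting path remains; maximum flow = 6.
By max-flow min-cut, the minimum cut capacity equals the max flow.
In the residual graph, reachable from Depot: {Depot, Jct1}.
Min-cut edges: Depot→Jct2 (3), Jct1→HubC (3); capacity 3 + 3 = 6.

6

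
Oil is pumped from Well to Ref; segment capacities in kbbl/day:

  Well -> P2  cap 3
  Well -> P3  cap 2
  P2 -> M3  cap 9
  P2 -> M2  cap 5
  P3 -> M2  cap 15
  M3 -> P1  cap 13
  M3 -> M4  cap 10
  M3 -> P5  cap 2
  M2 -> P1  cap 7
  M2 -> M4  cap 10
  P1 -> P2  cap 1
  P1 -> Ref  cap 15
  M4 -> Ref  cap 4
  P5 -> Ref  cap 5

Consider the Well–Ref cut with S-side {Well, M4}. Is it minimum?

Given cut capacity: 3 + 2 + 4 = 9.
Augment Well→P2→M3→P1→Ref: bottleneck 3, flow now 3.
Augment Well→P3→M2→P1→Ref: bottleneck 2, flow now 5.
No augmenting path remains; maximum flow = 5.
In the residual graph, reachable from Well: {Well}.
Min-cut edges: Well→P2 (3), Well→P3 (2); capacity 3 + 2 = 5.
Cut capacity 9 exceeds the max flow 5, so it is not minimum.

No — its capacity is 9, but the minimum cut has capacity 5.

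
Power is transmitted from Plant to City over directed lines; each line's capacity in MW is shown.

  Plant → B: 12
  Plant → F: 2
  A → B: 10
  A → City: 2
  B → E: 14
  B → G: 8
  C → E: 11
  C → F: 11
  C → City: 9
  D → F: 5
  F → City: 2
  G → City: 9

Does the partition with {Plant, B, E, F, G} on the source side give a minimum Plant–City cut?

No — its capacity is 11, but the minimum cut has capacity 10.

Given cut capacity: 2 + 9 = 11.
Augment Plant→F→City: bottleneck 2, flow now 2.
Augment Plant→B→G→City: bottleneck 8, flow now 10.
No augmenting path remains; maximum flow = 10.
In the residual graph, reachable from Plant: {Plant, B, E}.
Min-cut edges: Plant→F (2), B→G (8); capacity 2 + 8 = 10.
Cut capacity 11 exceeds the max flow 10, so it is not minimum.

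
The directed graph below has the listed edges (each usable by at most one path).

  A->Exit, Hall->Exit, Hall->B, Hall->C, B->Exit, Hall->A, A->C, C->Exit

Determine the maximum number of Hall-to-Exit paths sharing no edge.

4

Assign every edge capacity 1; by Menger, the answer equals the max flow.
Path Hall→Exit (+1); total 1.
Path Hall→A→Exit (+1); total 2.
Path Hall→B→Exit (+1); total 3.
Path Hall→C→Exit (+1); total 4.
No residual Hall→Exit path; max flow = 4.
Certifying cut of size 4: {Hall→A, Hall→B, Hall→C, Hall→Exit}.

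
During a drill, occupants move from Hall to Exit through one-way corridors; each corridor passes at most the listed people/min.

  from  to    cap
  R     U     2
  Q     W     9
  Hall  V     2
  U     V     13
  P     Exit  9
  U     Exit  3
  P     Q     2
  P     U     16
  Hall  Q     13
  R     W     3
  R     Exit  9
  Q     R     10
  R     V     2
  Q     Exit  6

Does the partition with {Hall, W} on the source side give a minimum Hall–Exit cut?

Given cut capacity: 13 + 2 = 15.
Augment Hall→Q→Exit: bottleneck 6, flow now 6.
Augment Hall→Q→R→Exit: bottleneck 7, flow now 13.
No augmenting path remains; maximum flow = 13.
In the residual graph, reachable from Hall: {Hall, V}.
Min-cut edges: Hall→Q (13); capacity 13 = 13.
Cut capacity 15 exceeds the max flow 13, so it is not minimum.

No — its capacity is 15, but the minimum cut has capacity 13.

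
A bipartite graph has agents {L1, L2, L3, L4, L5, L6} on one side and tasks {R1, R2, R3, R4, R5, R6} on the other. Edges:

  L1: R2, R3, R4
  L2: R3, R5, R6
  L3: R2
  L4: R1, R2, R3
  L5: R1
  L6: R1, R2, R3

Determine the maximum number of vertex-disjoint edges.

Unit-capacity flow: source→left, listed edges, right→sink; max matching = max flow.
Augmenting path L1→R2 (+1); matched 1.
Augmenting path L2→R3 (+1); matched 2.
Augmenting path L4→R1 (+1); matched 3.
Augmenting path L3→R2→L1→R4 (+1); matched 4.
Augmenting path L6→R3→L2→R5 (+1); matched 5.
No augmenting path remains; maximum matching = 5.
König certificate: {L1, L2, R1, R2, R3} is a vertex cover of size 5 (every listed pair touches it), so no matching can be larger.

5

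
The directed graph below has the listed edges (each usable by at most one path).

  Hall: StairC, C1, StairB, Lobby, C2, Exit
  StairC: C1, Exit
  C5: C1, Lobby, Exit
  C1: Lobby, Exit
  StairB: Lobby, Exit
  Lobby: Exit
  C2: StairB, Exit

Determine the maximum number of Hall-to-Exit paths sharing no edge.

Assign every edge capacity 1; by Menger, the answer equals the max flow.
Path Hall→Exit (+1); total 1.
Path Hall→StairC→Exit (+1); total 2.
Path Hall→C1→Exit (+1); total 3.
Path Hall→StairB→Exit (+1); total 4.
Path Hall→Lobby→Exit (+1); total 5.
Path Hall→C2→Exit (+1); total 6.
No residual Hall→Exit path; max flow = 6.
Certifying cut of size 6: {Hall→C1, Hall→C2, Hall→Exit, Hall→Lobby, Hall→StairB, Hall→StairC}.

6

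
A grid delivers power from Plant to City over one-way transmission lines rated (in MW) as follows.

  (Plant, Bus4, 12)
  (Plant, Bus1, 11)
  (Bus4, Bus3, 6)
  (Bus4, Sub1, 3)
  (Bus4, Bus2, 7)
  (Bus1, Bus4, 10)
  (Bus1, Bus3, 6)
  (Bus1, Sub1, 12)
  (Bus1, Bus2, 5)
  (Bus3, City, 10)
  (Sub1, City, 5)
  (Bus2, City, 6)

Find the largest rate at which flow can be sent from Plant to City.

Augment Plant→Bus4→Bus3→City: bottleneck 6, flow now 6.
Augment Plant→Bus4→Sub1→City: bottleneck 3, flow now 9.
Augment Plant→Bus4→Bus2→City: bottleneck 3, flow now 12.
Augment Plant→Bus1→Bus3→City: bottleneck 4, flow now 16.
Augment Plant→Bus1→Sub1→City: bottleneck 2, flow now 18.
Augment Plant→Bus1→Bus2→City: bottleneck 3, flow now 21.
No augmenting path remains; maximum flow = 21.
In the residual graph, reachable from Plant: {Plant, Bus4, Bus1, Bus3, Sub1, Bus2}.
Min-cut edges: Bus3→City (10), Sub1→City (5), Bus2→City (6); capacity 10 + 5 + 6 = 21.
This cut is saturated, so no flow can exceed 21.

21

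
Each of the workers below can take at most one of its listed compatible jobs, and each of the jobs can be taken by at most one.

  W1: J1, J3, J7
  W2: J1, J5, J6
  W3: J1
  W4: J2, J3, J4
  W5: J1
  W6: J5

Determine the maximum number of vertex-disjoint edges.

5

Unit-capacity flow: source→left, listed edges, right→sink; max matching = max flow.
Augmenting path W1→J1 (+1); matched 1.
Augmenting path W2→J5 (+1); matched 2.
Augmenting path W4→J2 (+1); matched 3.
Augmenting path W3→J1→W1→J3 (+1); matched 4.
Augmenting path W6→J5→W2→J6 (+1); matched 5.
No augmenting path remains; maximum matching = 5.
König certificate: {W1, W2, W4, W6, J1} is a vertex cover of size 5 (every listed pair touches it), so no matching can be larger.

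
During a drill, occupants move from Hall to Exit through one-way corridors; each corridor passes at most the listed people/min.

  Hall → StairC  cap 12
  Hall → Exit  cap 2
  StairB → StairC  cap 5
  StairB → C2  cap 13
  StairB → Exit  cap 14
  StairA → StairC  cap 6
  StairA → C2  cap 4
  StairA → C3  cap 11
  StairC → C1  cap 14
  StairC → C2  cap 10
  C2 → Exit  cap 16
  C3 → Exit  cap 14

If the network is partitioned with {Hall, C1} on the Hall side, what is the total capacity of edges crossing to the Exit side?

Edges leaving {Hall, C1}: Hall→StairC (12), Hall→Exit (2).
Cut capacity = 12 + 2 = 14.

14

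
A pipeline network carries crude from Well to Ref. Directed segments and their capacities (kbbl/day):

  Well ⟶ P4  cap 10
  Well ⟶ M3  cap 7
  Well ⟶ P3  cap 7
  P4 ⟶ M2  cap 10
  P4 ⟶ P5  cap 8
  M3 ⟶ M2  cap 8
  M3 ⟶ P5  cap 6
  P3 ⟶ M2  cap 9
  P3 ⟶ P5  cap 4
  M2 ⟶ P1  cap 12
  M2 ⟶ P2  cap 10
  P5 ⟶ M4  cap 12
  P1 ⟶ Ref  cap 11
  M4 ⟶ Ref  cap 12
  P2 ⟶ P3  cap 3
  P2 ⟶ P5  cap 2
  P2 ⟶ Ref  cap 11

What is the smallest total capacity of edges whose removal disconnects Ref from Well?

Augment Well→P4→M2→P1→Ref: bottleneck 10, flow now 10.
Augment Well→M3→M2→P1→Ref: bottleneck 1, flow now 11.
Augment Well→M3→M2→P2→Ref: bottleneck 6, flow now 17.
Augment Well→P3→M2→P2→Ref: bottleneck 4, flow now 21.
Augment Well→P3→P5→M4→Ref: bottleneck 3, flow now 24.
No augmenting path remains; maximum flow = 24.
By max-flow min-cut, the minimum cut capacity equals the max flow.
In the residual graph, reachable from Well: {Well}.
Min-cut edges: Well→P4 (10), Well→M3 (7), Well→P3 (7); capacity 10 + 7 + 7 = 24.

24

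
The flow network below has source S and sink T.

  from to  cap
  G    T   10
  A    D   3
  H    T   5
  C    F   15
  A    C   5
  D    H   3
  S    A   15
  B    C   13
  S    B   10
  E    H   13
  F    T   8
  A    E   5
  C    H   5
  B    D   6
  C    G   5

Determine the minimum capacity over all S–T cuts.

Augment S→A→C→F→T: bottleneck 5, flow now 5.
Augment S→A→D→H→T: bottleneck 3, flow now 8.
Augment S→A→E→H→T: bottleneck 2, flow now 10.
Augment S→B→C→F→T: bottleneck 3, flow now 13.
Augment S→B→C→G→T: bottleneck 5, flow now 18.
No augmenting path remains; maximum flow = 18.
By max-flow min-cut, the minimum cut capacity equals the max flow.
In the residual graph, reachable from S: {S, A, B, C, D, E, F, H}.
Min-cut edges: C→G (5), F→T (8), H→T (5); capacity 5 + 8 + 5 = 18.

18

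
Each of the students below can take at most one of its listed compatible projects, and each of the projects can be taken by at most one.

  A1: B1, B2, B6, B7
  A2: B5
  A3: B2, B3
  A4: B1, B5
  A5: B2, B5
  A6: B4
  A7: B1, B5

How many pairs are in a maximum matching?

Unit-capacity flow: source→left, listed edges, right→sink; max matching = max flow.
Augmenting path A1→B1 (+1); matched 1.
Augmenting path A2→B5 (+1); matched 2.
Augmenting path A3→B2 (+1); matched 3.
Augmenting path A6→B4 (+1); matched 4.
Augmenting path A4→B1→A1→B6 (+1); matched 5.
Augmenting path A5→B2→A3→B3 (+1); matched 6.
No augmenting path remains; maximum matching = 6.
König certificate: {A1, A3, A5, A6, B1, B5} is a vertex cover of size 6 (every listed pair touches it), so no matching can be larger.

6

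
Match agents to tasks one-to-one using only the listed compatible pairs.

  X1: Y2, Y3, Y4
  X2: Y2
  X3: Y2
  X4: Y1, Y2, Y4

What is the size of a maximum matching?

3

Unit-capacity flow: source→left, listed edges, right→sink; max matching = max flow.
Augmenting path X1→Y2 (+1); matched 1.
Augmenting path X4→Y1 (+1); matched 2.
Augmenting path X2→Y2→X1→Y3 (+1); matched 3.
No augmenting path remains; maximum matching = 3.
König certificate: {X1, X4, Y2} is a vertex cover of size 3 (every listed pair touches it), so no matching can be larger.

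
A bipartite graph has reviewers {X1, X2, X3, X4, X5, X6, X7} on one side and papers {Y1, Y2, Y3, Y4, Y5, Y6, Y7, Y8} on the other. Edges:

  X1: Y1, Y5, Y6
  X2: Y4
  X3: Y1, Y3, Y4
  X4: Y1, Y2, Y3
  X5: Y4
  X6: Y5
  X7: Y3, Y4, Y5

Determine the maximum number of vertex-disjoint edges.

Unit-capacity flow: source→left, listed edges, right→sink; max matching = max flow.
Augmenting path X1→Y1 (+1); matched 1.
Augmenting path X2→Y4 (+1); matched 2.
Augmenting path X3→Y3 (+1); matched 3.
Augmenting path X4→Y2 (+1); matched 4.
Augmenting path X6→Y5 (+1); matched 5.
Augmenting path X7→Y3→X3→Y1→X1→Y6 (+1); matched 6.
No augmenting path remains; maximum matching = 6.
König certificate: {X1, X3, X4, X6, X7, Y4} is a vertex cover of size 6 (every listed pair touches it), so no matching can be larger.

6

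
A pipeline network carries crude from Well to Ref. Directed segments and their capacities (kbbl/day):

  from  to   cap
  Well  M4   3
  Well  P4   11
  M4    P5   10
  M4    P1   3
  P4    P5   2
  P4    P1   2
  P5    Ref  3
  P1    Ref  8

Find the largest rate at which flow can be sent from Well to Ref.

7

Augment Well→M4→P5→Ref: bottleneck 3, flow now 3.
Augment Well→P4→P1→Ref: bottleneck 2, flow now 5.
Augment Well→P4→P5→M4→P1→Ref: bottleneck 2, flow now 7. (uses reverse residual edge)
No augmenting path remains; maximum flow = 7.
In the residual graph, reachable from Well: {Well, P4}.
Min-cut edges: Well→M4 (3), P4→P5 (2), P4→P1 (2); capacity 3 + 2 + 2 = 7.
This cut is saturated, so no flow can exceed 7.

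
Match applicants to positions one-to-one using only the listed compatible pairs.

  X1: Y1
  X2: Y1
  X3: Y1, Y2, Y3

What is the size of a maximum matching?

Unit-capacity flow: source→left, listed edges, right→sink; max matching = max flow.
Augmenting path X1→Y1 (+1); matched 1.
Augmenting path X3→Y2 (+1); matched 2.
No augmenting path remains; maximum matching = 2.
König certificate: {X3, Y1} is a vertex cover of size 2 (every listed pair touches it), so no matching can be larger.

2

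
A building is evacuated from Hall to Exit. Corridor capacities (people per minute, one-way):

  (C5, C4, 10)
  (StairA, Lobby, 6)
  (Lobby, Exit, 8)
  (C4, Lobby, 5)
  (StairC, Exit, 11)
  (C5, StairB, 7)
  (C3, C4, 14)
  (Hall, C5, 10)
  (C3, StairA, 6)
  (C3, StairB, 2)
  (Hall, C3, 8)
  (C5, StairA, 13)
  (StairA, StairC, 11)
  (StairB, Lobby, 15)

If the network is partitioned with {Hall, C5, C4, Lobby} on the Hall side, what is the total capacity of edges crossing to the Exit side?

36

Edges leaving {Hall, C5, C4, Lobby}: Hall→C3 (8), C5→StairB (7), C5→StairA (13), Lobby→Exit (8).
Cut capacity = 8 + 7 + 13 + 8 = 36.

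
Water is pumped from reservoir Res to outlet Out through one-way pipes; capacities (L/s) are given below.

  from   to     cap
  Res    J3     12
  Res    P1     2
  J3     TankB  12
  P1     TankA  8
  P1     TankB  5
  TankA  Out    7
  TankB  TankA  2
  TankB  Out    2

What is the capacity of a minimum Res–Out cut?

Augment Res→J3→TankB→Out: bottleneck 2, flow now 2.
Augment Res→P1→TankA→Out: bottleneck 2, flow now 4.
Augment Res→J3→TankB→TankA→Out: bottleneck 2, flow now 6.
No augmenting path remains; maximum flow = 6.
By max-flow min-cut, the minimum cut capacity equals the max flow.
In the residual graph, reachable from Res: {Res, J3, TankB}.
Min-cut edges: Res→P1 (2), TankB→TankA (2), TankB→Out (2); capacity 2 + 2 + 2 = 6.

6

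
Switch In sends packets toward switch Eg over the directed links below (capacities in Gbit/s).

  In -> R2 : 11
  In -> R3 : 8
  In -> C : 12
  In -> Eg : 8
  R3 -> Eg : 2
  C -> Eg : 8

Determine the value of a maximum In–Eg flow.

18

Augment In→Eg: bottleneck 8, flow now 8.
Augment In→R3→Eg: bottleneck 2, flow now 10.
Augment In→C→Eg: bottleneck 8, flow now 18.
No augmenting path remains; maximum flow = 18.
In the residual graph, reachable from In: {In, R2, R3, C}.
Min-cut edges: In→Eg (8), R3→Eg (2), C→Eg (8); capacity 8 + 2 + 8 = 18.
This cut is saturated, so no flow can exceed 18.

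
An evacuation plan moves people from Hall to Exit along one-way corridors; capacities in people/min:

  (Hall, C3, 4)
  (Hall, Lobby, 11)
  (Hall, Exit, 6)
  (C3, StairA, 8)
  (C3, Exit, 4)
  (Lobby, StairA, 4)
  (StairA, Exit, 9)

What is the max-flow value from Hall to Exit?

14

Augment Hall→Exit: bottleneck 6, flow now 6.
Augment Hall→C3→Exit: bottleneck 4, flow now 10.
Augment Hall→Lobby→StairA→Exit: bottleneck 4, flow now 14.
No augmenting path remains; maximum flow = 14.
In the residual graph, reachable from Hall: {Hall, Lobby}.
Min-cut edges: Hall→C3 (4), Hall→Exit (6), Lobby→StairA (4); capacity 4 + 6 + 4 = 14.
This cut is saturated, so no flow can exceed 14.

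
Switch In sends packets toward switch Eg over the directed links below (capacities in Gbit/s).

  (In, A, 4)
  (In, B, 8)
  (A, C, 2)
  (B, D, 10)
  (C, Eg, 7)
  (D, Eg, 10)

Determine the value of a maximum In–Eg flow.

Augment In→A→C→Eg: bottleneck 2, flow now 2.
Augment In→B→D→Eg: bottleneck 8, flow now 10.
No augmenting path remains; maximum flow = 10.
In the residual graph, reachable from In: {In, A}.
Min-cut edges: In→B (8), A→C (2); capacity 8 + 2 = 10.
This cut is saturated, so no flow can exceed 10.

10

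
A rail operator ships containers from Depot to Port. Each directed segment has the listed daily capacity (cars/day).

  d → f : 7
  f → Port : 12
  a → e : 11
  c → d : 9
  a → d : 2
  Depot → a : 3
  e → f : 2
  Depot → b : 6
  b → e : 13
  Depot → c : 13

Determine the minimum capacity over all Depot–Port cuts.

Augment Depot→a→d→f→Port: bottleneck 2, flow now 2.
Augment Depot→a→e→f→Port: bottleneck 1, flow now 3.
Augment Depot→b→e→f→Port: bottleneck 1, flow now 4.
Augment Depot→c→d→f→Port: bottleneck 5, flow now 9.
No augmenting path remains; maximum flow = 9.
By max-flow min-cut, the minimum cut capacity equals the max flow.
In the residual graph, reachable from Depot: {Depot, a, b, c, d, e}.
Min-cut edges: d→f (7), e→f (2); capacity 7 + 2 = 9.

9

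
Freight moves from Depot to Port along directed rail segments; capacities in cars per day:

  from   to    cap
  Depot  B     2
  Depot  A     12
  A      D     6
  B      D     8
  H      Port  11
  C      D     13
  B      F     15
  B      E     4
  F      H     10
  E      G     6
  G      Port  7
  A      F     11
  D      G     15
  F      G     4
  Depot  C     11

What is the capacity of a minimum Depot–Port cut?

17

Augment Depot→A→D→G→Port: bottleneck 6, flow now 6.
Augment Depot→A→F→G→Port: bottleneck 1, flow now 7.
Augment Depot→A→F→H→Port: bottleneck 5, flow now 12.
Augment Depot→B→F→H→Port: bottleneck 2, flow now 14.
Augment Depot→C→D→A→F→H→Port: bottleneck 3, flow now 17. (uses reverse residual edge)
No augmenting path remains; maximum flow = 17.
By max-flow min-cut, the minimum cut capacity equals the max flow.
In the residual graph, reachable from Depot: {Depot, A, B, C, D, E, F, G}.
Min-cut edges: F→H (10), G→Port (7); capacity 10 + 7 = 17.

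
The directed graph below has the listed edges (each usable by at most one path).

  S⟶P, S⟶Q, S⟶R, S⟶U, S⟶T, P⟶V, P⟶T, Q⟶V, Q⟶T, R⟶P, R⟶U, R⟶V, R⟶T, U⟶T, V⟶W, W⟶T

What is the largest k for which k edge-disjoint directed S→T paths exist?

5

Assign every edge capacity 1; by Menger, the answer equals the max flow.
Path S→T (+1); total 1.
Path S→P→T (+1); total 2.
Path S→Q→T (+1); total 3.
Path S→R→T (+1); total 4.
Path S→U→T (+1); total 5.
No residual S→T path; max flow = 5.
Certifying cut of size 5: {S→P, S→Q, S→R, S→T, S→U}.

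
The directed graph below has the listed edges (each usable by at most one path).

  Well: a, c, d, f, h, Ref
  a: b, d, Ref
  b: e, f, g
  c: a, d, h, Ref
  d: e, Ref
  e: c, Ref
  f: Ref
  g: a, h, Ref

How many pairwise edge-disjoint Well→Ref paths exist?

Assign every edge capacity 1; by Menger, the answer equals the max flow.
Path Well→Ref (+1); total 1.
Path Well→a→Ref (+1); total 2.
Path Well→c→Ref (+1); total 3.
Path Well→d→Ref (+1); total 4.
Path Well→f→Ref (+1); total 5.
No residual Well→Ref path; max flow = 5.
Certifying cut of size 5: {Well→Ref, Well→a, Well→c, Well→d, Well→f}.

5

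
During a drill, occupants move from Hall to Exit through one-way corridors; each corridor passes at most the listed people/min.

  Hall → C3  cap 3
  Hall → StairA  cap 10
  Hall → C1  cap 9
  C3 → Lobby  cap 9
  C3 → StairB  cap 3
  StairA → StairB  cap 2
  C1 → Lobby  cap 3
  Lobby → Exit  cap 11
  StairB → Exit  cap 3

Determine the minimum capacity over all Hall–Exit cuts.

Augment Hall→C3→Lobby→Exit: bottleneck 3, flow now 3.
Augment Hall→StairA→StairB→Exit: bottleneck 2, flow now 5.
Augment Hall→C1→Lobby→Exit: bottleneck 3, flow now 8.
No augmenting path remains; maximum flow = 8.
By max-flow min-cut, the minimum cut capacity equals the max flow.
In the residual graph, reachable from Hall: {Hall, StairA, C1}.
Min-cut edges: Hall→C3 (3), StairA→StairB (2), C1→Lobby (3); capacity 3 + 2 + 3 = 8.

8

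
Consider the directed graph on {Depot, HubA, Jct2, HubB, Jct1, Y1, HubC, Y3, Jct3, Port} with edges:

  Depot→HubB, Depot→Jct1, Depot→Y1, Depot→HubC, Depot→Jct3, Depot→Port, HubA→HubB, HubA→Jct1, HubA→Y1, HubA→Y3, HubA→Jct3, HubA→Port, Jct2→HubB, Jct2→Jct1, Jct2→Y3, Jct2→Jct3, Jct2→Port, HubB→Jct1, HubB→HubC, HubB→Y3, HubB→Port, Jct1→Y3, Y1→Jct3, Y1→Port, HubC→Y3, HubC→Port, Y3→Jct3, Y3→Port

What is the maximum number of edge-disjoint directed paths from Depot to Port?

Assign every edge capacity 1; by Menger, the answer equals the max flow.
Path Depot→Port (+1); total 1.
Path Depot→HubB→Port (+1); total 2.
Path Depot→Y1→Port (+1); total 3.
Path Depot→HubC→Port (+1); total 4.
Path Depot→Jct1→Y3→Port (+1); total 5.
No residual Depot→Port path; max flow = 5.
Certifying cut of size 5: {Depot→HubB, Depot→HubC, Depot→Jct1, Depot→Port, Depot→Y1}.

5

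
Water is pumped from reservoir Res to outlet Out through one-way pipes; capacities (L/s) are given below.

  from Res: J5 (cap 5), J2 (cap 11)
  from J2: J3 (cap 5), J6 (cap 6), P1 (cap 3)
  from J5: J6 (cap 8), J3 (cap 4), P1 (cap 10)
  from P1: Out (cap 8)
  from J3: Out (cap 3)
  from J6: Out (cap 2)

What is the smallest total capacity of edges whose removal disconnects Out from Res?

13

Augment Res→J2→P1→Out: bottleneck 3, flow now 3.
Augment Res→J2→J3→Out: bottleneck 3, flow now 6.
Augment Res→J2→J6→Out: bottleneck 2, flow now 8.
Augment Res→J5→P1→Out: bottleneck 5, flow now 13.
No augmenting path remains; maximum flow = 13.
By max-flow min-cut, the minimum cut capacity equals the max flow.
In the residual graph, reachable from Res: {Res, J2, J3, J6}.
Min-cut edges: Res→J5 (5), J2→P1 (3), J3→Out (3), J6→Out (2); capacity 5 + 3 + 3 + 2 = 13.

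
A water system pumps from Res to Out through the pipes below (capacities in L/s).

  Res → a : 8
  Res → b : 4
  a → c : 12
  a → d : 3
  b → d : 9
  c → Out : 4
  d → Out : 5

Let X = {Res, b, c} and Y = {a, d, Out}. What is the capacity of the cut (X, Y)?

Edges leaving {Res, b, c}: Res→a (8), b→d (9), c→Out (4).
Cut capacity = 8 + 9 + 4 = 21.

21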